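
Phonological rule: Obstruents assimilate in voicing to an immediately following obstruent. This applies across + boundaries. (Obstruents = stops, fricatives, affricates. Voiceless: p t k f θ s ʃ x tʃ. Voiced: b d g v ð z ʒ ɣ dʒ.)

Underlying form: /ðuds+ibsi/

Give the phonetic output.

[ðuts+ipsi]

/d/ before /s/ (voiceless) → [t]
/b/ before /s/ (voiceless) → [p]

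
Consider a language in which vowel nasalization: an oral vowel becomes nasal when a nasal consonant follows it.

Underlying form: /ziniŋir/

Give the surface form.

/i/ before nasal /n/ → [ĩ]
/i/ before nasal /ŋ/ → [ĩ]

[zĩnĩŋir]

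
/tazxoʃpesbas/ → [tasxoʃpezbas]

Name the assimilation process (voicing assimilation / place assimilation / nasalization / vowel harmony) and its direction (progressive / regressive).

/z/→[s] /s/→[z].
Each target copies a feature from the following segment, so the direction is regressive.

voicing assimilation, regressive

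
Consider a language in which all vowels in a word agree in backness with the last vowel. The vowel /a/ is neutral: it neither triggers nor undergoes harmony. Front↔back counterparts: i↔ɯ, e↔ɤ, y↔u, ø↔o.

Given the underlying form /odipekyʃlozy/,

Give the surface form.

[ødipekyʃløzy]

/o/ harmonizes with /y/ ([-back]) → [ø]
/o/ harmonizes with /y/ ([-back]) → [ø]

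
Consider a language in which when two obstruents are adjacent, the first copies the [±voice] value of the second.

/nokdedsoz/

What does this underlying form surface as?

/k/ before /d/ (voiced) → [g]
/d/ before /s/ (voiceless) → [t]

[nogdetsoz]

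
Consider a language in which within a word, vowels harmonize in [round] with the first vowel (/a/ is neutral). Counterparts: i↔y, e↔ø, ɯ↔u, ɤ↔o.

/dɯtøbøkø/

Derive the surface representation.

/ø/ harmonizes with /ɯ/ ([-round]) → [e]
/ø/ harmonizes with /ɯ/ ([-round]) → [e]
/ø/ harmonizes with /ɯ/ ([-round]) → [e]

[dɯtebeke]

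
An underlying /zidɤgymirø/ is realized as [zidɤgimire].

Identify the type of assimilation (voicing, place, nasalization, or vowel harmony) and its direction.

/y/→[i] /ø/→[e].
Vowels agree with the first vowel, so the harmony is progressive.

vowel harmony, progressive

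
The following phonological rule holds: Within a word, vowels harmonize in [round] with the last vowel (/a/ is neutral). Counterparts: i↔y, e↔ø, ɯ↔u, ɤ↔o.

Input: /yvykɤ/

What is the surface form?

/y/ harmonizes with /ɤ/ ([-round]) → [i]
/y/ harmonizes with /ɤ/ ([-round]) → [i]

[ivikɤ]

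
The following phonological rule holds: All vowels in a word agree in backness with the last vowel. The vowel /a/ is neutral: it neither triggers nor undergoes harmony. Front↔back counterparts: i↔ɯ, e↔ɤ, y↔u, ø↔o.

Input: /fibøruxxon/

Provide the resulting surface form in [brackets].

[fɯboruxxon]

/i/ harmonizes with /o/ ([+back]) → [ɯ]
/ø/ harmonizes with /o/ ([+back]) → [o]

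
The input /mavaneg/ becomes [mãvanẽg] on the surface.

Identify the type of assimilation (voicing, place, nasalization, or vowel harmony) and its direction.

nasalization, progressive

/a/→[ã] /e/→[ẽ].
Each target copies a feature from the preceding segment, so the direction is progressive.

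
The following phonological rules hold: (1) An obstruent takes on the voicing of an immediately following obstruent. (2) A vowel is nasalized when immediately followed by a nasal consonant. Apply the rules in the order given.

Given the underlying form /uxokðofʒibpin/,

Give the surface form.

Rule 1: /k/ before /ð/ (voiced) → [g]
Rule 1: /f/ before /ʒ/ (voiced) → [v]
Rule 1: /b/ before /p/ (voiceless) → [p]
After rule 1: uxogðovʒippin
Rule 2: /i/ before nasal /n/ → [ĩ]

[uxogðovʒippĩn]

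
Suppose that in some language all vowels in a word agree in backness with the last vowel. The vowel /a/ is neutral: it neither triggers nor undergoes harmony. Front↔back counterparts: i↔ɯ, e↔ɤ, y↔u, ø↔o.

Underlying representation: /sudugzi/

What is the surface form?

[sydygzi]

/u/ harmonizes with /i/ ([-back]) → [y]
/u/ harmonizes with /i/ ([-back]) → [y]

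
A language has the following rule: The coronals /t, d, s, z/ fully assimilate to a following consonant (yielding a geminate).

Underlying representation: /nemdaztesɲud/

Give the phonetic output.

[nemdatteɲɲud]

/z/ before /t/ → [t] (total assimilation)
/s/ before /ɲ/ → [ɲ] (total assimilation)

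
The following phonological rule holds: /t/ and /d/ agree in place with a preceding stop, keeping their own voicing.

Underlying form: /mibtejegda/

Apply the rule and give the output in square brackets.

/t/ after /b/ (labial) → [p]
/d/ after /g/ (velar) → [g]

[mibpejegga]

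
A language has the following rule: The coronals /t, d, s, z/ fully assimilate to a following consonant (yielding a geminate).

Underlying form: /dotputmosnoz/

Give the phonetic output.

/t/ before /p/ → [p] (total assimilation)
/t/ before /m/ → [m] (total assimilation)
/s/ before /n/ → [n] (total assimilation)

[doppummonnoz]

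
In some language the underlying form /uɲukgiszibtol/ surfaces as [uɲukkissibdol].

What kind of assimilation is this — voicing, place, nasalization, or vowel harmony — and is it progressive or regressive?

/g/→[k] /z/→[s] /t/→[d].
Each target copies a feature from the preceding segment, so the direction is progressive.

voicing assimilation, progressive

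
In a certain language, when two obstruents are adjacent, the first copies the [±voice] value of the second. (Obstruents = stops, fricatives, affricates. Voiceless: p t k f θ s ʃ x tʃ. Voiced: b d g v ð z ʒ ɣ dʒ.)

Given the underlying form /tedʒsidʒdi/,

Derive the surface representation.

[tetʃsidʒdi]

/dʒ/ before /s/ (voiceless) → [tʃ]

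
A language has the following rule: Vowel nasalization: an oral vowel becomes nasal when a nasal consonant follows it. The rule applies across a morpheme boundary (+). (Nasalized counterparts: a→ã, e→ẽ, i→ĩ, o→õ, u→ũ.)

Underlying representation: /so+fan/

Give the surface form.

/a/ before nasal /n/ → [ã]

[so+fãn]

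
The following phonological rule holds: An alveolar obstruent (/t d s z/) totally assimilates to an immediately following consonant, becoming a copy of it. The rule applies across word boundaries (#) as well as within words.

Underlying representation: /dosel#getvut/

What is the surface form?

[dosel#gevvut]

/t/ before /v/ → [v] (total assimilation)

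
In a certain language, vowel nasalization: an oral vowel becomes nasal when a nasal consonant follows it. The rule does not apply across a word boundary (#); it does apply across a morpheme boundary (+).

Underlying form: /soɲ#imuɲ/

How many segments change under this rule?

3

/o/ before nasal /ɲ/ → [õ]
/i/ before nasal /m/ → [ĩ]
/u/ before nasal /ɲ/ → [ũ]
3 segments change.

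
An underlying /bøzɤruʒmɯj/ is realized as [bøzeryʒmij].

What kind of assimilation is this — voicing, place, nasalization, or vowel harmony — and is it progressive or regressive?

/ɤ/→[e] /u/→[y] /ɯ/→[i].
Vowels agree with the first vowel, so the harmony is progressive.

vowel harmony, progressive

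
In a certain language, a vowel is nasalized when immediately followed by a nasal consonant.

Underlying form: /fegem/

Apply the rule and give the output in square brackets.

/e/ before nasal /m/ → [ẽ]

[fegẽm]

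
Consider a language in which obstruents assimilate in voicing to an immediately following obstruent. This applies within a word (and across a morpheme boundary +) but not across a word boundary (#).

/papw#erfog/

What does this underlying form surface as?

no segment meets the rule's conditions; no change.

[papw#erfog]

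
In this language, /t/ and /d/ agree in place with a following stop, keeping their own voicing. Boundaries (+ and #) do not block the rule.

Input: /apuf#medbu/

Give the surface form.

/d/ before /b/ (labial) → [b]

[apuf#mebbu]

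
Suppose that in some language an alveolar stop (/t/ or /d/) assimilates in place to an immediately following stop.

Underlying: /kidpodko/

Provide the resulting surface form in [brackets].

/d/ before /p/ (labial) → [b]
/d/ before /k/ (velar) → [g]

[kibpogko]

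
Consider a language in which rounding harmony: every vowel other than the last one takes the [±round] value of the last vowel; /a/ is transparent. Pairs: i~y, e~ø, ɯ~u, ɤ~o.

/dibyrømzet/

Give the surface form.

/y/ harmonizes with /e/ ([-round]) → [i]
/ø/ harmonizes with /e/ ([-round]) → [e]

[dibiremzet]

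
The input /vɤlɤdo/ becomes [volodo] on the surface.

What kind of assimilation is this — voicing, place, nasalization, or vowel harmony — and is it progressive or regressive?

vowel harmony, regressive

/ɤ/→[o] /ɤ/→[o].
Vowels agree with the last vowel, so the harmony is regressive.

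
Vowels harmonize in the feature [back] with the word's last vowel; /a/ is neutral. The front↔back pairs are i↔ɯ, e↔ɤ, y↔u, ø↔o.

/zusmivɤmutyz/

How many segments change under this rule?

3

/u/ harmonizes with /y/ ([-back]) → [y]
/ɤ/ harmonizes with /y/ ([-back]) → [e]
/u/ harmonizes with /y/ ([-back]) → [y]
3 segments change.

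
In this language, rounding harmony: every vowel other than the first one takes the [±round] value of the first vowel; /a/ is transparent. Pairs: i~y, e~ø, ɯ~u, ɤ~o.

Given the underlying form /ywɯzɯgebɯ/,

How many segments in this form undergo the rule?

4

/ɯ/ harmonizes with /y/ ([+round]) → [u]
/ɯ/ harmonizes with /y/ ([+round]) → [u]
/e/ harmonizes with /y/ ([+round]) → [ø]
/ɯ/ harmonizes with /y/ ([+round]) → [u]
4 segments change.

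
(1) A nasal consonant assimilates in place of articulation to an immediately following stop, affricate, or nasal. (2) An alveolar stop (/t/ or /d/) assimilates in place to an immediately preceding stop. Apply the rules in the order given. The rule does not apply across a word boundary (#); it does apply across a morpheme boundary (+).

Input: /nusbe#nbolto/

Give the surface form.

Rule 1: /n/ before /b/ (labial) → [m]
After rule 1: nusbe#mbolto
Rule 2: no segment meets the rule's conditions; no change.

[nusbe#mbolto]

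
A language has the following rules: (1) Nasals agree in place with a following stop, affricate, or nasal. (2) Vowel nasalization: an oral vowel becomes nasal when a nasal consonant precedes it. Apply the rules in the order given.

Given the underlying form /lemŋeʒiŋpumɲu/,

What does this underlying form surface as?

[leŋŋẽʒimpuɲɲũ]

Rule 1: /m/ before /ŋ/ (velar) → [ŋ]
Rule 1: /ŋ/ before /p/ (labial) → [m]
Rule 1: /m/ before /ɲ/ (palatal) → [ɲ]
After rule 1: leŋŋeʒimpuɲɲu
Rule 2: /e/ after nasal /ŋ/ → [ẽ]
Rule 2: /u/ after nasal /ɲ/ → [ũ]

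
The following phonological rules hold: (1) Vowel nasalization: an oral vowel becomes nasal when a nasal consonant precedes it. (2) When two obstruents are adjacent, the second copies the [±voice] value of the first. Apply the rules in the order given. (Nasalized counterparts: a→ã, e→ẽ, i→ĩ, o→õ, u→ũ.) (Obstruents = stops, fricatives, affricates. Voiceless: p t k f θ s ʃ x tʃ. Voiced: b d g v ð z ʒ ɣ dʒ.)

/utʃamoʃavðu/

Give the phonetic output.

[utʃamõʃavðu]

Rule 1: /o/ after nasal /m/ → [õ]
After rule 1: utʃamõʃavðu
Rule 2: no segment meets the rule's conditions; no change.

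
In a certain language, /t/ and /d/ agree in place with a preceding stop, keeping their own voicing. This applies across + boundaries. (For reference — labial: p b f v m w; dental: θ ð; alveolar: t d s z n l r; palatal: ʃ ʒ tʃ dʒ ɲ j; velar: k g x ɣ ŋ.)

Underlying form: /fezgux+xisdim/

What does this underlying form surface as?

no segment meets the rule's conditions; no change.

[fezgux+xisdim]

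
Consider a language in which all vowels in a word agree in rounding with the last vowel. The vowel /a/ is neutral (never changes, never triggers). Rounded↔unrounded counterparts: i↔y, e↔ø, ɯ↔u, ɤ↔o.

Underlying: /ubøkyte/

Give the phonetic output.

/u/ harmonizes with /e/ ([-round]) → [ɯ]
/ø/ harmonizes with /e/ ([-round]) → [e]
/y/ harmonizes with /e/ ([-round]) → [i]

[ɯbekite]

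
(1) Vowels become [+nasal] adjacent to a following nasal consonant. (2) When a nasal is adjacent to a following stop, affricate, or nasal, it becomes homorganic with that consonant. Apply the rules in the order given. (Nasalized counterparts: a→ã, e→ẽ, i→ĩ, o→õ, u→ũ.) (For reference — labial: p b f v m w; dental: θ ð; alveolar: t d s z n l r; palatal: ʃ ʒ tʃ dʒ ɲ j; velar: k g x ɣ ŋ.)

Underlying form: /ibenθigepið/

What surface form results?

Rule 1: /e/ before nasal /n/ → [ẽ]
After rule 1: ibẽnθigepið
Rule 2: no segment meets the rule's conditions; no change.

[ibẽnθigepið]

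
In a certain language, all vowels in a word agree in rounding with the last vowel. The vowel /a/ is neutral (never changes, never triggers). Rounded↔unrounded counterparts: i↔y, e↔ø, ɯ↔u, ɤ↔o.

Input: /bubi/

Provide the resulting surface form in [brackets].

[bɯbi]

/u/ harmonizes with /i/ ([-round]) → [ɯ]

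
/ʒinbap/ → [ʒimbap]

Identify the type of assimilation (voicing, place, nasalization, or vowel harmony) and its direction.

place assimilation, regressive

/n/→[m].
Each target copies a feature from the following segment, so the direction is regressive.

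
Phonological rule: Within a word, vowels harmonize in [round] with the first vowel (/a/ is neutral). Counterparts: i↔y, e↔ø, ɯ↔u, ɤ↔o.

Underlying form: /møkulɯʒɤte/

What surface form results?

[møkuluʒotø]

/ɯ/ harmonizes with /ø/ ([+round]) → [u]
/ɤ/ harmonizes with /ø/ ([+round]) → [o]
/e/ harmonizes with /ø/ ([+round]) → [ø]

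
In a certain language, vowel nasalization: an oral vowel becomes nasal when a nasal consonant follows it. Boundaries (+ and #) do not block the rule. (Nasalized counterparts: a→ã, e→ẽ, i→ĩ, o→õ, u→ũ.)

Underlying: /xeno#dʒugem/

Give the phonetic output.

[xẽno#dʒugẽm]

/e/ before nasal /n/ → [ẽ]
/e/ before nasal /m/ → [ẽ]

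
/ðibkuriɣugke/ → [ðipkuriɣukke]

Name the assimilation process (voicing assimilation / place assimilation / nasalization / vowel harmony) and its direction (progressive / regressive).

/b/→[p] /g/→[k].
Each target copies a feature from the following segment, so the direction is regressive.

voicing assimilation, regressive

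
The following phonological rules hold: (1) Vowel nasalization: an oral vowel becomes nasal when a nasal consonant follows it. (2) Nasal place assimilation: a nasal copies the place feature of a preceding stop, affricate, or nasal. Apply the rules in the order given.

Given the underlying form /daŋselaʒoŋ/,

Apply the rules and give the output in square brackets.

[dãŋselaʒõŋ]

Rule 1: /a/ before nasal /ŋ/ → [ã]
Rule 1: /o/ before nasal /ŋ/ → [õ]
After rule 1: dãŋselaʒõŋ
Rule 2: no segment meets the rule's conditions; no change.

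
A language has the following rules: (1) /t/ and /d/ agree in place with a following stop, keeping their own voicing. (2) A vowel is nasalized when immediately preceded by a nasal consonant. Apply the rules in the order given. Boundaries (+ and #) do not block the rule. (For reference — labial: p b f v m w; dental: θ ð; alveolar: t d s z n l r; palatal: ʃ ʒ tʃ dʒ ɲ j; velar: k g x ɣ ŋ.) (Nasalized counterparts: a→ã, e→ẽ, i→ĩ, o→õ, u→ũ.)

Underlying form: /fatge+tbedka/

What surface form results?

[fakge+pbegka]

Rule 1: /t/ before /g/ (velar) → [k]
Rule 1: /t/ before /b/ (labial) → [p]
Rule 1: /d/ before /k/ (velar) → [g]
After rule 1: fakge+pbegka
Rule 2: no segment meets the rule's conditions; no change.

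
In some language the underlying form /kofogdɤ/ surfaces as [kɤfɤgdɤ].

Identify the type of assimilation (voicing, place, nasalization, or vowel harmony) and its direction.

/o/→[ɤ] /o/→[ɤ].
Vowels agree with the last vowel, so the harmony is regressive.

vowel harmony, regressive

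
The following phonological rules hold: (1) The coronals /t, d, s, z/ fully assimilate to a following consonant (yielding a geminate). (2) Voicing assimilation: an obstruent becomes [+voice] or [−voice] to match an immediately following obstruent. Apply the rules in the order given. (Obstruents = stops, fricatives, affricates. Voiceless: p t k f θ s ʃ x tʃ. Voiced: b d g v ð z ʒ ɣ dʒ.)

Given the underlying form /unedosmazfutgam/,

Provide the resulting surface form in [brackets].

[unedommaffuggam]

Rule 1: /s/ before /m/ → [m] (total assimilation)
Rule 1: /z/ before /f/ → [f] (total assimilation)
Rule 1: /t/ before /g/ → [g] (total assimilation)
After rule 1: unedommaffuggam
Rule 2: no segment meets the rule's conditions; no change.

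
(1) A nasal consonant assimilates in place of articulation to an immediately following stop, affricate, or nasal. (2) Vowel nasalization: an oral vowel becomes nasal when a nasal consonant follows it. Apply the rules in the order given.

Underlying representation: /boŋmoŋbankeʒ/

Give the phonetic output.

Rule 1: /ŋ/ before /m/ (labial) → [m]
Rule 1: /ŋ/ before /b/ (labial) → [m]
Rule 1: /n/ before /k/ (velar) → [ŋ]
After rule 1: bommombaŋkeʒ
Rule 2: /o/ before nasal /m/ → [õ]
Rule 2: /o/ before nasal /m/ → [õ]
Rule 2: /a/ before nasal /ŋ/ → [ã]

[bõmmõmbãŋkeʒ]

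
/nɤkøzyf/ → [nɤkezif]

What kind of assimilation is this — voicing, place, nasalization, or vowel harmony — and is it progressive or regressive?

/ø/→[e] /y/→[i].
Vowels agree with the first vowel, so the harmony is progressive.

vowel harmony, progressive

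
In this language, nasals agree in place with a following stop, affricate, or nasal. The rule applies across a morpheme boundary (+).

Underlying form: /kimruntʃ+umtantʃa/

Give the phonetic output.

[kimruɲtʃ+untaɲtʃa]

/n/ before /tʃ/ (palatal) → [ɲ]
/m/ before /t/ (alveolar) → [n]
/n/ before /tʃ/ (palatal) → [ɲ]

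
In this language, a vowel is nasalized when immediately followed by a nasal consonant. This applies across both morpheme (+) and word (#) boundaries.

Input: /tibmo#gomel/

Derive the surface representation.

/o/ before nasal /m/ → [õ]

[tibmo#gõmel]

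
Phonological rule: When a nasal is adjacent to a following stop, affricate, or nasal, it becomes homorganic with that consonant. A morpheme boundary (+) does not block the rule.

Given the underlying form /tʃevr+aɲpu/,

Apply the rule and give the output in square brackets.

[tʃevr+ampu]

/ɲ/ before /p/ (labial) → [m]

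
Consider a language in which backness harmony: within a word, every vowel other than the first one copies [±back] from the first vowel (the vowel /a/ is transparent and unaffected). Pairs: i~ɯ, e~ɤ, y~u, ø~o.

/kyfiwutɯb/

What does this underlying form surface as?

/u/ harmonizes with /y/ ([-back]) → [y]
/ɯ/ harmonizes with /y/ ([-back]) → [i]

[kyfiwytib]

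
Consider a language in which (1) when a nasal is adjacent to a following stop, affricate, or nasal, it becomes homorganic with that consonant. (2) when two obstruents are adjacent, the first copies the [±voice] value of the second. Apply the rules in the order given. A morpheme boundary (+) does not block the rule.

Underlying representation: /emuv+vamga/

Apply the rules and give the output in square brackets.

Rule 1: /m/ before /g/ (velar) → [ŋ]
After rule 1: emuv+vaŋga
Rule 2: no segment meets the rule's conditions; no change.

[emuv+vaŋga]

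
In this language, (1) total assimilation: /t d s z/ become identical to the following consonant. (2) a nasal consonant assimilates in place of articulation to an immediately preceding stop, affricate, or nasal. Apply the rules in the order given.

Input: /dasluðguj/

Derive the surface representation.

Rule 1: /s/ before /l/ → [l] (total assimilation)
After rule 1: dalluðguj
Rule 2: no segment meets the rule's conditions; no change.

[dalluðguj]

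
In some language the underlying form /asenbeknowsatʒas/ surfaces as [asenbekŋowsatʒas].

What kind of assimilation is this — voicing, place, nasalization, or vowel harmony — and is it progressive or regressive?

/n/→[ŋ].
Each target copies a feature from the preceding segment, so the direction is progressive.

place assimilation, progressive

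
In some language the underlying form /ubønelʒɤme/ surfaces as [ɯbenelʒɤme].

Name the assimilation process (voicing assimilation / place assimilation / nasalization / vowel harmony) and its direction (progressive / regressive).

vowel harmony, regressive

/u/→[ɯ] /ø/→[e].
Vowels agree with the last vowel, so the harmony is regressive.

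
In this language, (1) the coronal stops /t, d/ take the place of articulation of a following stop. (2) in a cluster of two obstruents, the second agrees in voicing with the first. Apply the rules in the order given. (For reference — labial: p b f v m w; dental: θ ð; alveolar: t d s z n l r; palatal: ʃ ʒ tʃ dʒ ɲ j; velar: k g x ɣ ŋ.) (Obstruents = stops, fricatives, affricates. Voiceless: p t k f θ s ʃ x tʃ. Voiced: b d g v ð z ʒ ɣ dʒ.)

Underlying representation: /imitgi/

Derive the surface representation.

[imikki]

Rule 1: /t/ before /g/ (velar) → [k]
After rule 1: imikgi
Rule 2: /g/ after /k/ (voiceless) → [k]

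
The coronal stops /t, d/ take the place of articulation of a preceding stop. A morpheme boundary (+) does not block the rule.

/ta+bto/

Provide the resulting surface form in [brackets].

/t/ after /b/ (labial) → [p]

[ta+bpo]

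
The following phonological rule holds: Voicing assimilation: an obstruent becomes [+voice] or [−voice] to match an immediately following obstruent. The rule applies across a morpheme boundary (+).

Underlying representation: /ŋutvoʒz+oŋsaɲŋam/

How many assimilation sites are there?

/t/ before /v/ (voiced) → [d]
1 segment changes.

1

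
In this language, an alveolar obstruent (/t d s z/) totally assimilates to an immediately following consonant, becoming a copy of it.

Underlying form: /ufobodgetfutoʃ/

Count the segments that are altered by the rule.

/d/ before /g/ → [g] (total assimilation)
/t/ before /f/ → [f] (total assimilation)
2 segments change.

2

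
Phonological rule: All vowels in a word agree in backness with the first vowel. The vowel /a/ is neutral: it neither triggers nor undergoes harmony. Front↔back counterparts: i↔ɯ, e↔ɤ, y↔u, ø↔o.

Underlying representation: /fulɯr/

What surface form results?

no segment meets the rule's conditions; no change.

[fulɯr]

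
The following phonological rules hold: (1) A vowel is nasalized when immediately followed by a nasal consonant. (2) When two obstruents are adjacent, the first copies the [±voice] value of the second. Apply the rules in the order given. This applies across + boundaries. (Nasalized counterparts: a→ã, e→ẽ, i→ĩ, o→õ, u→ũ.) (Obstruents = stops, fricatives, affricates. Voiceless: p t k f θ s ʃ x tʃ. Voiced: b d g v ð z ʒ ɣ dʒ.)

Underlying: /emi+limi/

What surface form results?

Rule 1: /e/ before nasal /m/ → [ẽ]
Rule 1: /i/ before nasal /m/ → [ĩ]
After rule 1: ẽmi+lĩmi
Rule 2: no segment meets the rule's conditions; no change.

[ẽmi+lĩmi]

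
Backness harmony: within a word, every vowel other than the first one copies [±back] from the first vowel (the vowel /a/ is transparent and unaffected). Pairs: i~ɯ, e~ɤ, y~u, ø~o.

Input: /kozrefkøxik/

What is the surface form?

[kozrɤfkoxɯk]

/e/ harmonizes with /o/ ([+back]) → [ɤ]
/ø/ harmonizes with /o/ ([+back]) → [o]
/i/ harmonizes with /o/ ([+back]) → [ɯ]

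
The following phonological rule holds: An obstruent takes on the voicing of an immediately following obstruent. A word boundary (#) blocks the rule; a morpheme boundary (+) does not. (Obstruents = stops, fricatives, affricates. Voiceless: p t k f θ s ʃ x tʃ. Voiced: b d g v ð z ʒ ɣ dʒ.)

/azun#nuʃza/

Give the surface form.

/ʃ/ before /z/ (voiced) → [ʒ]

[azun#nuʒza]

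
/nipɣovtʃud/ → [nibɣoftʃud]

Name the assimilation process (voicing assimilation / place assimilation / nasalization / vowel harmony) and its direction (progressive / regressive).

voicing assimilation, regressive

/p/→[b] /v/→[f].
Each target copies a feature from the following segment, so the direction is regressive.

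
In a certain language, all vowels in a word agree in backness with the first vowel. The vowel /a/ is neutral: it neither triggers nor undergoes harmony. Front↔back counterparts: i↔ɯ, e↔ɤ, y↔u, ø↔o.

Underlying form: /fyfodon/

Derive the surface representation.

/o/ harmonizes with /y/ ([-back]) → [ø]
/o/ harmonizes with /y/ ([-back]) → [ø]

[fyfødøn]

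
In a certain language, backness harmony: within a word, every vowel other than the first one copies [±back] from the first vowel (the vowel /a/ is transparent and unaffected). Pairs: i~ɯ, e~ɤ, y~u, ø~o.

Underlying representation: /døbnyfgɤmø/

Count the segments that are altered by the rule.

1

/ɤ/ harmonizes with /ø/ ([-back]) → [e]
1 segment changes.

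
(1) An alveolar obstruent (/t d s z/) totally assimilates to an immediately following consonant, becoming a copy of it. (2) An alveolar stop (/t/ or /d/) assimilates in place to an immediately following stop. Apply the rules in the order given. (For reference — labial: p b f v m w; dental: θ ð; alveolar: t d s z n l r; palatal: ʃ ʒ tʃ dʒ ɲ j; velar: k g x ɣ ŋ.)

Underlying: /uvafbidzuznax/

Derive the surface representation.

Rule 1: /d/ before /z/ → [z] (total assimilation)
Rule 1: /z/ before /n/ → [n] (total assimilation)
After rule 1: uvafbizzunnax
Rule 2: no segment meets the rule's conditions; no change.

[uvafbizzunnax]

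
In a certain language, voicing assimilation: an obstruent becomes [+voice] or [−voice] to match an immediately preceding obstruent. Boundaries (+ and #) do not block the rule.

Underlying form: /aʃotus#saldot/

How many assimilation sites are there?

0

No segment meets the rule's conditions.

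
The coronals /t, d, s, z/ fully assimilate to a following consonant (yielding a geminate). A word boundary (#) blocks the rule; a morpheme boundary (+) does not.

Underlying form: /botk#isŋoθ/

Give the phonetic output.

[bokk#iŋŋoθ]

/t/ before /k/ → [k] (total assimilation)
/s/ before /ŋ/ → [ŋ] (total assimilation)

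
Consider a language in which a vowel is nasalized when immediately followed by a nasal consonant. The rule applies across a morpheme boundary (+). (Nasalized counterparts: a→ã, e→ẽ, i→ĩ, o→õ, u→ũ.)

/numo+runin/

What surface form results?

/u/ before nasal /m/ → [ũ]
/u/ before nasal /n/ → [ũ]
/i/ before nasal /n/ → [ĩ]

[nũmo+rũnĩn]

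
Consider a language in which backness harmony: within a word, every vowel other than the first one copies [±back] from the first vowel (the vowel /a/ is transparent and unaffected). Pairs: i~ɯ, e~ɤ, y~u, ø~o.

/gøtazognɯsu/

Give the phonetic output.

[gøtazøgnisy]

/o/ harmonizes with /ø/ ([-back]) → [ø]
/ɯ/ harmonizes with /ø/ ([-back]) → [i]
/u/ harmonizes with /ø/ ([-back]) → [y]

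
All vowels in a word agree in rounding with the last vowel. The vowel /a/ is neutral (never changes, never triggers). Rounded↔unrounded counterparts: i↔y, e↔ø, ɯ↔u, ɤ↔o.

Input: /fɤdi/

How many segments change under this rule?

0

No segment meets the rule's conditions.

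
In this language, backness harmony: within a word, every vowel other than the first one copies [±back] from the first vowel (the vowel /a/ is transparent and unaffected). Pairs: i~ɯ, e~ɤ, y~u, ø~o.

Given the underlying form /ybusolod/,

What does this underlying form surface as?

[ybysølød]

/u/ harmonizes with /y/ ([-back]) → [y]
/o/ harmonizes with /y/ ([-back]) → [ø]
/o/ harmonizes with /y/ ([-back]) → [ø]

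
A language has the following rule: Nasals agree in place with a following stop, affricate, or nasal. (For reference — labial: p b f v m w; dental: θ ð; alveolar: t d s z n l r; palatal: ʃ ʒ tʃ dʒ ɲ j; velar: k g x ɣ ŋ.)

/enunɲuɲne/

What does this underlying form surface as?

/n/ before /ɲ/ (palatal) → [ɲ]
/ɲ/ before /n/ (alveolar) → [n]

[enuɲɲunne]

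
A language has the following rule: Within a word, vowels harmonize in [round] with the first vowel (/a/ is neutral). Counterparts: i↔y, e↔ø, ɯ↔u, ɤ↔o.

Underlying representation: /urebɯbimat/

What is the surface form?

/e/ harmonizes with /u/ ([+round]) → [ø]
/ɯ/ harmonizes with /u/ ([+round]) → [u]
/i/ harmonizes with /u/ ([+round]) → [y]

[urøbubymat]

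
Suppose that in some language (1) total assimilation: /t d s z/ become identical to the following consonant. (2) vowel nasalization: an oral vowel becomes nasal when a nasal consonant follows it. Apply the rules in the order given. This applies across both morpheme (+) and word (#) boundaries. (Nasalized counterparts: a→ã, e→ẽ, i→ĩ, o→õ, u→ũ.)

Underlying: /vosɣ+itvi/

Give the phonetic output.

[voɣɣ+ivvi]

Rule 1: /s/ before /ɣ/ → [ɣ] (total assimilation)
Rule 1: /t/ before /v/ → [v] (total assimilation)
After rule 1: voɣɣ+ivvi
Rule 2: no segment meets the rule's conditions; no change.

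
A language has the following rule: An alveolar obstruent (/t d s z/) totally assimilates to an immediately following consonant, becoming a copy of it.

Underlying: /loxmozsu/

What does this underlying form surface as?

[loxmossu]

/z/ before /s/ → [s] (total assimilation)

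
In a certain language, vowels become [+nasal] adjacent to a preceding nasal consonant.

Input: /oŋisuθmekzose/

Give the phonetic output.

[oŋĩsuθmẽkzose]

/i/ after nasal /ŋ/ → [ĩ]
/e/ after nasal /m/ → [ẽ]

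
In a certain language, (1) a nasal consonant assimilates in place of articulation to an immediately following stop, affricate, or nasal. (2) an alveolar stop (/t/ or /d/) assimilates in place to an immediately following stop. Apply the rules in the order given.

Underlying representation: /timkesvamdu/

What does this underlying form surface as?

[tiŋkesvandu]

Rule 1: /m/ before /k/ (velar) → [ŋ]
Rule 1: /m/ before /d/ (alveolar) → [n]
After rule 1: tiŋkesvandu
Rule 2: no segment meets the rule's conditions; no change.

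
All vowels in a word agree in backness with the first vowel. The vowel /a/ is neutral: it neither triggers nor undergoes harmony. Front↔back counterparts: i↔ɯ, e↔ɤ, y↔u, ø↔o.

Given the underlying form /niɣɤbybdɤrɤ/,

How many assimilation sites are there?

3

/ɤ/ harmonizes with /i/ ([-back]) → [e]
/ɤ/ harmonizes with /i/ ([-back]) → [e]
/ɤ/ harmonizes with /i/ ([-back]) → [e]
3 segments change.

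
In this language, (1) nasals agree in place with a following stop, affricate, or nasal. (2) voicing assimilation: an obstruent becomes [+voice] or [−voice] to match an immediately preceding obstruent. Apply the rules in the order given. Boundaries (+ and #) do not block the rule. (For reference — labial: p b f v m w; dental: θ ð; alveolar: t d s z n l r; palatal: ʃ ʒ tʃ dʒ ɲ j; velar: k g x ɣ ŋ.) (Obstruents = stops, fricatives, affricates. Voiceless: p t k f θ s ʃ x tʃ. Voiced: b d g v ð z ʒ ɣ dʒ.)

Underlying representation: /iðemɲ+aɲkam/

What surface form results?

Rule 1: /m/ before /ɲ/ (palatal) → [ɲ]
Rule 1: /ɲ/ before /k/ (velar) → [ŋ]
After rule 1: iðeɲɲ+aŋkam
Rule 2: no segment meets the rule's conditions; no change.

[iðeɲɲ+aŋkam]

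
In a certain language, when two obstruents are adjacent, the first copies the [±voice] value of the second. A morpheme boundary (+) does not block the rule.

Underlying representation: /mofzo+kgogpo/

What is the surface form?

/f/ before /z/ (voiced) → [v]
/k/ before /g/ (voiced) → [g]
/g/ before /p/ (voiceless) → [k]

[movzo+ggokpo]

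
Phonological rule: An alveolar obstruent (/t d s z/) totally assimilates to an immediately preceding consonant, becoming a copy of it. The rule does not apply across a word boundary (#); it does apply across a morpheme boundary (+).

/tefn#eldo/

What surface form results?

[tefn#ello]

/d/ after /l/ → [l] (total assimilation)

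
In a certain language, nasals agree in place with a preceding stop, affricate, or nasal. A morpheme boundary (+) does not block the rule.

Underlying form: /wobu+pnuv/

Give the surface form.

/n/ after /p/ (labial) → [m]

[wobu+pmuv]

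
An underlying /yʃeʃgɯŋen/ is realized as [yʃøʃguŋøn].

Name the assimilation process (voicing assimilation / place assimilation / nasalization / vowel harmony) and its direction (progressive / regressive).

/e/→[ø] /ɯ/→[u] /e/→[ø].
Vowels agree with the first vowel, so the harmony is progressive.

vowel harmony, progressive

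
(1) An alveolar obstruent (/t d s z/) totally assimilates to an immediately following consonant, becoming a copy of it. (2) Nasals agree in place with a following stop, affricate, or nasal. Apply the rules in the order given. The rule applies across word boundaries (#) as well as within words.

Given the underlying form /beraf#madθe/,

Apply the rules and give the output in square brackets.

Rule 1: /d/ before /θ/ → [θ] (total assimilation)
After rule 1: beraf#maθθe
Rule 2: no segment meets the rule's conditions; no change.

[beraf#maθθe]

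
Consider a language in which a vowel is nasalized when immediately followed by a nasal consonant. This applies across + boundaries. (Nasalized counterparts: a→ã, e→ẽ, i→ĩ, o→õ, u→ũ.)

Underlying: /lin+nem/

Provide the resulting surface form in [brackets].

/i/ before nasal /n/ → [ĩ]
/e/ before nasal /m/ → [ẽ]

[lĩn+nẽm]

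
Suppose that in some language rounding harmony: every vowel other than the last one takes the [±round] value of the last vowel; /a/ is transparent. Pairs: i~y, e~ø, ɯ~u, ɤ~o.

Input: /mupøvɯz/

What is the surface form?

[mɯpevɯz]

/u/ harmonizes with /ɯ/ ([-round]) → [ɯ]
/ø/ harmonizes with /ɯ/ ([-round]) → [e]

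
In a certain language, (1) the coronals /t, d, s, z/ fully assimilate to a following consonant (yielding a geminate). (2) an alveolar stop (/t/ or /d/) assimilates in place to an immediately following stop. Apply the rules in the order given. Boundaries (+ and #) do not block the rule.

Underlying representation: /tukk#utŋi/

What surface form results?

[tukk#uŋŋi]

Rule 1: /t/ before /ŋ/ → [ŋ] (total assimilation)
After rule 1: tukk#uŋŋi
Rule 2: no segment meets the rule's conditions; no change.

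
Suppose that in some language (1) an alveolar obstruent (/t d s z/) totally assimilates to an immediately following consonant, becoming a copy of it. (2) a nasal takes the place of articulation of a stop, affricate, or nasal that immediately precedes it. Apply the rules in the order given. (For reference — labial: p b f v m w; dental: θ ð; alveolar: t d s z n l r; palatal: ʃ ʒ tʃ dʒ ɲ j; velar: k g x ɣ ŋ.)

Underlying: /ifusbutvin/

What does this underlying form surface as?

[ifubbuvvin]

Rule 1: /s/ before /b/ → [b] (total assimilation)
Rule 1: /t/ before /v/ → [v] (total assimilation)
After rule 1: ifubbuvvin
Rule 2: no segment meets the rule's conditions; no change.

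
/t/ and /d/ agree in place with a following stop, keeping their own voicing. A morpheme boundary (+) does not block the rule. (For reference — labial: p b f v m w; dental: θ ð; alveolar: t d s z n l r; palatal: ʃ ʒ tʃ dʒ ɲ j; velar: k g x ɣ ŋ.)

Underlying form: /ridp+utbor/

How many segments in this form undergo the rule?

2

/d/ before /p/ (labial) → [b]
/t/ before /b/ (labial) → [p]
2 segments change.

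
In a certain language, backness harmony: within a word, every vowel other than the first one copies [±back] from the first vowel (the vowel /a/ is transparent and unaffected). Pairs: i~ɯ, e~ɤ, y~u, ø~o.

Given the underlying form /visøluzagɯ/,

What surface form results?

[visølyzagi]

/u/ harmonizes with /i/ ([-back]) → [y]
/ɯ/ harmonizes with /i/ ([-back]) → [i]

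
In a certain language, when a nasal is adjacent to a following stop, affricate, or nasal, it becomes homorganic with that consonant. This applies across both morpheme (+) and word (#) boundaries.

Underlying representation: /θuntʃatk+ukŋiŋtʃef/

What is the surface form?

[θuɲtʃatk+ukŋiɲtʃef]

/n/ before /tʃ/ (palatal) → [ɲ]
/ŋ/ before /tʃ/ (palatal) → [ɲ]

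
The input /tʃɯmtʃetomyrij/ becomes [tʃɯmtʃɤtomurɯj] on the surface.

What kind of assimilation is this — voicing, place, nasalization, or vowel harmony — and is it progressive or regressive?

vowel harmony, progressive

/e/→[ɤ] /y/→[u] /i/→[ɯ].
Vowels agree with the first vowel, so the harmony is progressive.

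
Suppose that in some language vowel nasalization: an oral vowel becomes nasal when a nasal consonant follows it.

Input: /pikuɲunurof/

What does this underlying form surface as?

/u/ before nasal /ɲ/ → [ũ]
/u/ before nasal /n/ → [ũ]

[pikũɲũnurof]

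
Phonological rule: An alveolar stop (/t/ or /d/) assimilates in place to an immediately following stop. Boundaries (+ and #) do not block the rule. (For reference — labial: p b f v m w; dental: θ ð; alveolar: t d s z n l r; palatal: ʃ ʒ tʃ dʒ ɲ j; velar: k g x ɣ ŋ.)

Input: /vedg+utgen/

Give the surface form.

/d/ before /g/ (velar) → [g]
/t/ before /g/ (velar) → [k]

[vegg+ukgen]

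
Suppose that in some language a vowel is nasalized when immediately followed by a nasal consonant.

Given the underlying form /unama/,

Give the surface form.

/u/ before nasal /n/ → [ũ]
/a/ before nasal /m/ → [ã]

[ũnãma]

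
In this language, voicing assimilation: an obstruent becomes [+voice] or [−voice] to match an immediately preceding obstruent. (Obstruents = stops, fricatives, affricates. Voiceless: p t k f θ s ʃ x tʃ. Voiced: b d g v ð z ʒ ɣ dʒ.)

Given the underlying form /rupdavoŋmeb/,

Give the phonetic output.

[ruptavoŋmeb]

/d/ after /p/ (voiceless) → [t]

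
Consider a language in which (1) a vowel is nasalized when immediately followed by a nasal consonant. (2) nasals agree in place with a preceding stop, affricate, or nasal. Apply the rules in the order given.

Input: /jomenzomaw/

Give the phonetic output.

[jõmẽnzõmaw]

Rule 1: /o/ before nasal /m/ → [õ]
Rule 1: /e/ before nasal /n/ → [ẽ]
Rule 1: /o/ before nasal /m/ → [õ]
After rule 1: jõmẽnzõmaw
Rule 2: no segment meets the rule's conditions; no change.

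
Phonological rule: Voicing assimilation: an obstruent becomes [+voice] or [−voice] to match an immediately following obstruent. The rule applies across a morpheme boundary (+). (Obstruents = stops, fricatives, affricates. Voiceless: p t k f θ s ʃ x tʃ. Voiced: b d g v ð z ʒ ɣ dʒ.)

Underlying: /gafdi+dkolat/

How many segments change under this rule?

/f/ before /d/ (voiced) → [v]
/d/ before /k/ (voiceless) → [t]
2 segments change.

2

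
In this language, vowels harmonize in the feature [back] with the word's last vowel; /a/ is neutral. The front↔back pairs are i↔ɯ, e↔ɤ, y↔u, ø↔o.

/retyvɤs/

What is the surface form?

[rɤtuvɤs]

/e/ harmonizes with /ɤ/ ([+back]) → [ɤ]
/y/ harmonizes with /ɤ/ ([+back]) → [u]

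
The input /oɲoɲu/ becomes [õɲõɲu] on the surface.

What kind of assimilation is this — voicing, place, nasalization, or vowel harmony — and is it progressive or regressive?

nasalization, regressive

/o/→[õ] /o/→[õ].
Each target copies a feature from the following segment, so the direction is regressive.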